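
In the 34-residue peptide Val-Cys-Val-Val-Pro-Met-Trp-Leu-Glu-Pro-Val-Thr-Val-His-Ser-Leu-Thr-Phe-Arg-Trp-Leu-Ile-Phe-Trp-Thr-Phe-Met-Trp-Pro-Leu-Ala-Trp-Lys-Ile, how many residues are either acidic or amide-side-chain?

Acidic: D, E. Amide-side-chain: N, Q.
Acidic residues here: Glu9 (1).
Amide-side-chain residues here: none (0).
The two groups share no amino acid, so total = 1 + 0 = 1.

1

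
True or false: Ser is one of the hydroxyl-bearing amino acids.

Serine (S), threonine (T), and tyrosine (Y) each carry a hydroxyl group on the side chain.
Serine is in this group.

True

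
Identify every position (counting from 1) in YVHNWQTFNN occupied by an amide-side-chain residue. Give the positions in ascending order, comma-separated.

Asparagine (N) and glutamine (Q) have uncharged amide side chains.
Matching residues: N4, Q6, N9, N10.

4, 6, 9, 10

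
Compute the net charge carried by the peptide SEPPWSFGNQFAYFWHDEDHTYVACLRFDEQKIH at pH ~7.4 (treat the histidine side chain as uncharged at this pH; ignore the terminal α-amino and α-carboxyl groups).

Near pH 7.4, K and R contribute +1 each, D and E contribute −1 each, and every other side chain (His included, as stated) is uncharged.
Positive (K, R): R27, K32 → +2.
Negative (D, E): E2, D17, E18, D19, D29, E30 → −6.
Net charge = (+2) + (−6) = −4.

-4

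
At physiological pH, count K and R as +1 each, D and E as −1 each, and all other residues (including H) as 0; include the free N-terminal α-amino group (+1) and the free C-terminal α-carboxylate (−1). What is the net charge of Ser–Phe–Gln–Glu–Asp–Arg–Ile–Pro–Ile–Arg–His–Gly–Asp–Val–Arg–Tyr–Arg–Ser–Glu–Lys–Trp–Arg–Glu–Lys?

+2

Positive (K, R): Arg6, Arg10, Arg15, Arg17, Lys20, Arg22, Lys24 → +7.
Negative (D, E): Glu4, Asp5, Asp13, Glu19, Glu23 → −5.
The N-terminus (+1) and C-terminus (−1) cancel.
Net charge = (+7) + (−5) = +2.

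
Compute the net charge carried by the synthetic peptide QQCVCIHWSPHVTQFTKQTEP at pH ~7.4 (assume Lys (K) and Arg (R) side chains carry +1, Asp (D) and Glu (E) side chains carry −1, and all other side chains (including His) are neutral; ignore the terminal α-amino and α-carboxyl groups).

Positive (K, R): K17 → +1.
Negative (D, E): E20 → −1.
Net charge = (+1) + (−1) = 0.

0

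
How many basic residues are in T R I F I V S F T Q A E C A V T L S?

The basic amino acids are Lys (K), Arg (R), and His (H).
Matching residues: R2.

1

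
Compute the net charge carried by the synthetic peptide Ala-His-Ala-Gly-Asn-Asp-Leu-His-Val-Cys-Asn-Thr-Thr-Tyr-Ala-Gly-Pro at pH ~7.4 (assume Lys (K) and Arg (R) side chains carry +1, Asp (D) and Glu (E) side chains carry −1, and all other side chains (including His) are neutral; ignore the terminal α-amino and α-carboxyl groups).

-1

Positive (K, R): none → +0.
Negative (D, E): Asp6 → −1.
Net charge = (+0) + (−1) = −1.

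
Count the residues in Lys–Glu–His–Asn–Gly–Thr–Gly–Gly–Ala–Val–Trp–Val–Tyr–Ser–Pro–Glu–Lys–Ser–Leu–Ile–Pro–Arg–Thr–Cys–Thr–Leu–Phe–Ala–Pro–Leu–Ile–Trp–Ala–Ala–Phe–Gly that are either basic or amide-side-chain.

5

Basic: H, K, R. Amide-side-chain: N, Q.
Basic residues here: Lys1, His3, Lys17, Arg22 (4).
Amide-side-chain residues here: Asn4 (1).
The two groups share no amino acid, so total = 4 + 1 = 5.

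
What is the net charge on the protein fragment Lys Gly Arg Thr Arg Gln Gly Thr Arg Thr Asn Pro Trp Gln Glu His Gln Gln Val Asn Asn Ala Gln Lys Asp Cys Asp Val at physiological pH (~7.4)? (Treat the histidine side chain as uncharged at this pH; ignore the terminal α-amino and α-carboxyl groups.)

At pH ~7.4 the Lys and Arg side chains are protonated (+1), the Asp and Glu side chains are deprotonated (−1), and with His taken as neutral all other side chains carry no charge.
Positive (K, R): Lys1, Arg3, Arg5, Arg9, Lys24 → +5.
Negative (D, E): Glu15, Asp25, Asp27 → −3.
Net charge = (+5) + (−3) = +2.

+2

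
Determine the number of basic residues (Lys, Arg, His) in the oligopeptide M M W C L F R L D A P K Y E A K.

Matching residues: R7, K12, K16.

3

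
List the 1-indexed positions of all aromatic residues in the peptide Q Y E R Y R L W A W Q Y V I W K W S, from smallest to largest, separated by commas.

2, 5, 8, 10, 12, 15, 17

The aromatic amino acids are Phe (F, benzyl), Trp (W, indole), and Tyr (Y, phenol).
Matching residues: Y2, Y5, W8, W10, Y12, W15, W17.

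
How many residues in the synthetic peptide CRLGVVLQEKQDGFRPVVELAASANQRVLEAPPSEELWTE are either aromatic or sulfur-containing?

Aromatic: F, W, Y. Sulfur-containing: C, M.
Aromatic residues here: F14, W38 (2).
Sulfur-containing residues here: C1 (1).
The two groups share no amino acid, so total = 2 + 1 = 3.

3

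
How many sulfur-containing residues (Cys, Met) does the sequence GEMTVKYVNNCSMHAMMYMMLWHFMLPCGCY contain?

10

Matching residues: M3, C11, M13, M16, M17, M19, M20, M25, C28, C30.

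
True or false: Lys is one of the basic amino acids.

True

Lysine (K), arginine (R), and histidine (H) have basic, nitrogen-containing side chains.
Lysine is in this group.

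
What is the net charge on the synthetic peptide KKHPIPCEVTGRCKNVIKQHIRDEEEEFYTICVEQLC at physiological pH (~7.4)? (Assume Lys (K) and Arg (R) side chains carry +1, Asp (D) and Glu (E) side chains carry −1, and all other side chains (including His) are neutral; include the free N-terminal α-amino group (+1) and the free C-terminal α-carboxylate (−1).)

Positive (K, R): K1, K2, R12, K14, K18, R22 → +6.
Negative (D, E): E8, D23, E24, E25, E26, E27, E34 → −7.
The N-terminus (+1) and C-terminus (−1) cancel.
Net charge = (+6) + (−7) = −1.

-1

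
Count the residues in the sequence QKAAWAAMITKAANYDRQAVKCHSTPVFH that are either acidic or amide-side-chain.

Acidic: D, E. Amide-side-chain: N, Q.
Acidic residues here: D16 (1).
Amide-side-chain residues here: Q1, N14, Q18 (3).
The two groups share no amino acid, so total = 1 + 3 = 4.

4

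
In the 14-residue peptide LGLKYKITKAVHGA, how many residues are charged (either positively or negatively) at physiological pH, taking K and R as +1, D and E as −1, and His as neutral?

3

Charged side chains at pH ~7.4: K, R (positive); D, E (negative).
Matching residues: K4, K6, K9.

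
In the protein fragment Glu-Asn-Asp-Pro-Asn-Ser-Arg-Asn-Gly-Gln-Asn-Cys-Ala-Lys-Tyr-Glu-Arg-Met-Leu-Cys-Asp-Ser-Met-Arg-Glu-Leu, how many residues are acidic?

The acidic residues are Asp (D) and Glu (E), whose side chains end in a carboxylate group.
Matching residues: Glu1, Asp3, Glu16, Asp21, Glu25.

5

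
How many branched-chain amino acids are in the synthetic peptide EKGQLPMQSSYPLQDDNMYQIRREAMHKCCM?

3

V, L, and I make up the branched-chain aliphatic group.
Matching residues: L5, L13, I21.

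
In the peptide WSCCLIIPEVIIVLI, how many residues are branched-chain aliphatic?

V, L, and I make up the branched-chain aliphatic group.
Matching residues: L5, I6, I7, V10, I11, I12, V13, L14, I15.

9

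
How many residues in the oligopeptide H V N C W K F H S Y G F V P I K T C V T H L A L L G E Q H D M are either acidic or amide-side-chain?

4

Acidic: D, E. Amide-side-chain: N, Q.
Acidic residues here: E27, D30 (2).
Amide-side-chain residues here: N3, Q28 (2).
The two groups share no amino acid, so total = 2 + 2 = 4.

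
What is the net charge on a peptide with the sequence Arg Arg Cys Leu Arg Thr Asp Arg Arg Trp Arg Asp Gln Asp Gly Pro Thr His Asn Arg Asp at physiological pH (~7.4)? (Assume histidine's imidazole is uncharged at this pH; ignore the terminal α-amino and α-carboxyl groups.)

+3

At pH ~7.4 the Lys and Arg side chains are protonated (+1), the Asp and Glu side chains are deprotonated (−1), and with His taken as neutral all other side chains carry no charge.
Positive (K, R): Arg1, Arg2, Arg5, Arg8, Arg9, Arg11, Arg20 → +7.
Negative (D, E): Asp7, Asp12, Asp14, Asp21 → −4.
Net charge = (+7) + (−4) = +3.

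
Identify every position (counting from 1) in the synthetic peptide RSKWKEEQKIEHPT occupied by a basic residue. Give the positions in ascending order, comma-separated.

1, 3, 5, 9, 12

The basic amino acids are Lys (K), Arg (R), and His (H).
Matching residues: R1, K3, K5, K9, H12.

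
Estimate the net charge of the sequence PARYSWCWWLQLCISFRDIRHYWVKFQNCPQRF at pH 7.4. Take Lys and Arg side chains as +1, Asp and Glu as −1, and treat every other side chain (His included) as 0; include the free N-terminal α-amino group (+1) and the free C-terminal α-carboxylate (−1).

+4

Positive (K, R): R3, R17, R20, K25, R32 → +5.
Negative (D, E): D18 → −1.
The N-terminus (+1) and C-terminus (−1) cancel.
Net charge = (+5) + (−1) = +4.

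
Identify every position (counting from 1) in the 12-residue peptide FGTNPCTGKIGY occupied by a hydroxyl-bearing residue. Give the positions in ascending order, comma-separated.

3, 7, 12

Matching residues: T3, T7, Y12.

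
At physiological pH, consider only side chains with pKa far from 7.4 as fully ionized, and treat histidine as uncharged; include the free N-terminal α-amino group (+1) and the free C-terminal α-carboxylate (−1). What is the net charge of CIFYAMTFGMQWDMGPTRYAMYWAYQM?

0

Near pH 7.4, K and R contribute +1 each, D and E contribute −1 each, and every other side chain (His included, as stated) is uncharged.
Positive (K, R): R18 → +1.
Negative (D, E): D13 → −1.
The N-terminus (+1) and C-terminus (−1) cancel.
Net charge = (+1) + (−1) = 0.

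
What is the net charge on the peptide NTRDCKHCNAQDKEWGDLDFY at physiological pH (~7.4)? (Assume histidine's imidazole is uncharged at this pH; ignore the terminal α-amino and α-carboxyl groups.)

At pH ~7.4 the Lys and Arg side chains are protonated (+1), the Asp and Glu side chains are deprotonated (−1), and with His taken as neutral all other side chains carry no charge.
Positive (K, R): R3, K6, K13 → +3.
Negative (D, E): D4, D12, E14, D17, D19 → −5.
Net charge = (+3) + (−5) = −2.

-2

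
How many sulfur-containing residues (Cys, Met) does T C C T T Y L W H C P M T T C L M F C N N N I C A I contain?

Matching residues: C2, C3, C10, M12, C15, M17, C19, C24.

8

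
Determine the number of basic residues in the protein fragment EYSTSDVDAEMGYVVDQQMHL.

The basic amino acids are Lys (K), Arg (R), and His (H).
Matching residues: H20.

1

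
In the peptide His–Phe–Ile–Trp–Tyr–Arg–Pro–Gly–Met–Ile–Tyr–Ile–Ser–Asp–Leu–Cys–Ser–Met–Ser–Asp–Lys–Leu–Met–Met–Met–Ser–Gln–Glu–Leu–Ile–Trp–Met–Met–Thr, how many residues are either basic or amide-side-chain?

4

Basic: H, K, R. Amide-side-chain: N, Q.
Basic residues here: His1, Arg6, Lys21 (3).
Amide-side-chain residues here: Gln27 (1).
The two groups share no amino acid, so total = 3 + 1 = 4.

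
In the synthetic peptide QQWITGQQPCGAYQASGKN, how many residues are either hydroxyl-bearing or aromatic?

Hydroxyl-bearing: S, T, Y. Aromatic: F, W, Y.
Hydroxyl-bearing residues here: T5, Y13, S16 (3).
Aromatic residues here: W3, Y13 (2).
Y is in both groups, so the 1 Y residue must not be double-counted.
Total = 3 + 2 − 1 = 4.

4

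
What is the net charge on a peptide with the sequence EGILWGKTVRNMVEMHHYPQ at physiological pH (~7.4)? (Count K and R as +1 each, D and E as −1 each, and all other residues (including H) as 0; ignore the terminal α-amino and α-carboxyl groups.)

Positive (K, R): K7, R10 → +2.
Negative (D, E): E1, E14 → −2.
Net charge = (+2) + (−2) = 0.

0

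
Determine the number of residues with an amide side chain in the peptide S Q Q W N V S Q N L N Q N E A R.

8

Asparagine (N) and glutamine (Q) have uncharged amide side chains.
Matching residues: Q2, Q3, N5, Q8, N9, N11, Q12, N13.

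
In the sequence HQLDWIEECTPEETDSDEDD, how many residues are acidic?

Only D (aspartate) and E (glutamate) carry a side-chain carboxylic acid.
Matching residues: D4, E7, E8, E12, E13, D15, D17, E18, D19, D20.

10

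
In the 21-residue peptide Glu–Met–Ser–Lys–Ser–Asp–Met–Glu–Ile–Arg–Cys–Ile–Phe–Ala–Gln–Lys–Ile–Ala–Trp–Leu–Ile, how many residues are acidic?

Aspartate (D) and glutamate (E) have carboxylic-acid side chains and are the acidic amino acids.
Matching residues: Glu1, Asp6, Glu8.

3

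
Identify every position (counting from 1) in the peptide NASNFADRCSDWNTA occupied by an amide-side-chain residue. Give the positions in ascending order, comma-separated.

1, 4, 13

The amide-side-chain residues are Asn (N) and Gln (Q).
Matching residues: N1, N4, N13.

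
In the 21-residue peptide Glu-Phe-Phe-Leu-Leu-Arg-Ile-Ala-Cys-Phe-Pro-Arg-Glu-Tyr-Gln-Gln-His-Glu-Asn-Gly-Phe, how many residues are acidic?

The acidic residues are Asp (D) and Glu (E), whose side chains end in a carboxylate group.
Matching residues: Glu1, Glu13, Glu18.

3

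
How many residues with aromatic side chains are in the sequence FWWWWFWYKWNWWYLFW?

Phenylalanine (F), tryptophan (W), and tyrosine (Y) have aromatic ring side chains.
Matching residues: F1, W2, W3, W4, W5, F6, W7, Y8, W10, W12, W13, Y14, F16, W17.

14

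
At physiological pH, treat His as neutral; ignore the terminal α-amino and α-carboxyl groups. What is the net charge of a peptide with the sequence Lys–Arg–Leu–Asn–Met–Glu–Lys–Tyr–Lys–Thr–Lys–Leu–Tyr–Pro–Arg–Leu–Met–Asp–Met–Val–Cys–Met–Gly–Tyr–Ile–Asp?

+3

Near pH 7.4, K and R contribute +1 each, D and E contribute −1 each, and every other side chain (His included, as stated) is uncharged.
Positive (K, R): Lys1, Arg2, Lys7, Lys9, Lys11, Arg15 → +6.
Negative (D, E): Glu6, Asp18, Asp26 → −3.
Net charge = (+6) + (−3) = +3.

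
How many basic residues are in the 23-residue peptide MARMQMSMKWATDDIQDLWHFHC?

4

Lysine (K), arginine (R), and histidine (H) have basic, nitrogen-containing side chains.
Matching residues: R3, K9, H20, H22.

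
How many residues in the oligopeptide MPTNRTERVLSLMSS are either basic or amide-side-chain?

Basic: H, K, R. Amide-side-chain: N, Q.
Basic residues here: R5, R8 (2).
Amide-side-chain residues here: N4 (1).
The two groups share no amino acid, so total = 2 + 1 = 3.

3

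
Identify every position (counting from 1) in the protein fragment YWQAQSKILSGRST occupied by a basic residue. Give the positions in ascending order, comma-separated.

7, 12

K, R, and H are the three residues with basic side chains (ε-amine, guanidinium, and imidazole respectively).
Matching residues: K7, R12.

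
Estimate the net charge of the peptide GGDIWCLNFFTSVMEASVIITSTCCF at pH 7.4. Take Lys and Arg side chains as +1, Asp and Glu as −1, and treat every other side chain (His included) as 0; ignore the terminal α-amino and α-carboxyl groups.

Positive (K, R): none → +0.
Negative (D, E): D3, E15 → −2.
Net charge = (+0) + (−2) = −2.

-2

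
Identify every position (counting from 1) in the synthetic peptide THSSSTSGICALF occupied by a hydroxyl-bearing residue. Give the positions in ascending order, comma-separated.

S, T, and Y are the three residues with a side-chain hydroxyl.
Matching residues: T1, S3, S4, S5, T6, S7.

1, 3, 4, 5, 6, 7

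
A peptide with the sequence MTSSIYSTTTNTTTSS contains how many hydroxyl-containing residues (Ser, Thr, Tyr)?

13

Matching residues: T2, S3, S4, Y6, S7, T8, T9, T10, T12, T13, T14, S15, S16.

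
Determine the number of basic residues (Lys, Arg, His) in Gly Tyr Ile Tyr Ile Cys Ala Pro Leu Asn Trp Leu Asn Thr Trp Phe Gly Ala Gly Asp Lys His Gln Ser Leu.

Matching residues: Lys21, His22.

2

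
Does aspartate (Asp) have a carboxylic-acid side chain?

Yes

The acidic residues are Asp (D) and Glu (E), whose side chains end in a carboxylate group.
Aspartate is in this group.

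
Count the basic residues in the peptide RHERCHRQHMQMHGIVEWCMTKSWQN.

8

K, R, and H are the three residues with basic side chains (ε-amine, guanidinium, and imidazole respectively).
Matching residues: R1, H2, R4, H6, R7, H9, H13, K22.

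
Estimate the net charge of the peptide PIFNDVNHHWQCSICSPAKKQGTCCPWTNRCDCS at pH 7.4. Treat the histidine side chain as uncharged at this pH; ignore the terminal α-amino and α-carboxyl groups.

+1

At pH ~7.4 the Lys and Arg side chains are protonated (+1), the Asp and Glu side chains are deprotonated (−1), and with His taken as neutral all other side chains carry no charge.
Positive (K, R): K19, K20, R30 → +3.
Negative (D, E): D5, D32 → −2.
Net charge = (+3) + (−2) = +1.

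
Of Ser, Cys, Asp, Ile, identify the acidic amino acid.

Asp

Aspartate (D) and glutamate (E) have carboxylic-acid side chains and are the acidic amino acids.
Of the listed options, only Asp belongs to this group.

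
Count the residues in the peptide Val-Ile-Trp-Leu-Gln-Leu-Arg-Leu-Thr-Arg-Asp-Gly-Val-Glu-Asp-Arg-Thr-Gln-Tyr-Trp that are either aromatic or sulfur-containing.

3

Aromatic: F, W, Y. Sulfur-containing: C, M.
Aromatic residues here: Trp3, Tyr19, Trp20 (3).
Sulfur-containing residues here: none (0).
The two groups share no amino acid, so total = 3 + 0 = 3.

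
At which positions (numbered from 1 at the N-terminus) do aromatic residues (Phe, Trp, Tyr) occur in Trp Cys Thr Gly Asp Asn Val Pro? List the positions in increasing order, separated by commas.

1

Matching residues: Trp1.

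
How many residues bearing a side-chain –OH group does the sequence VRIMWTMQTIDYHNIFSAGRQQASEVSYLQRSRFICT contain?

Serine (S), threonine (T), and tyrosine (Y) each carry a hydroxyl group on the side chain.
Matching residues: T6, T9, Y12, S17, S24, S27, Y28, S32, T37.

9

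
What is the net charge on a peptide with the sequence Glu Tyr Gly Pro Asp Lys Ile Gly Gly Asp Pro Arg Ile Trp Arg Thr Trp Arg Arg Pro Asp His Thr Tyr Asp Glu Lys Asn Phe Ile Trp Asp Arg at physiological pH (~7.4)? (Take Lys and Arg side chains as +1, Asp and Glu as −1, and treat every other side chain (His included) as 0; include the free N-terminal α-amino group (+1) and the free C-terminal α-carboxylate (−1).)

Positive (K, R): Lys6, Arg12, Arg15, Arg18, Arg19, Lys27, Arg33 → +7.
Negative (D, E): Glu1, Asp5, Asp10, Asp21, Asp25, Glu26, Asp32 → −7.
The N-terminus (+1) and C-terminus (−1) cancel.
Net charge = (+7) + (−7) = 0.

0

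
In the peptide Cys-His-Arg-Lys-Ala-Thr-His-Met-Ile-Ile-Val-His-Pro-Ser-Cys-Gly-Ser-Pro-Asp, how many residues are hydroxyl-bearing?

Serine (S), threonine (T), and tyrosine (Y) each carry a hydroxyl group on the side chain.
Matching residues: Thr6, Ser14, Ser17.

3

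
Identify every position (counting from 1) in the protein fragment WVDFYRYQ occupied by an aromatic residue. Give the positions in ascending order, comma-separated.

1, 4, 5, 7

F, W, and Y each carry an aromatic ring on the side chain.
Matching residues: W1, F4, Y5, Y7.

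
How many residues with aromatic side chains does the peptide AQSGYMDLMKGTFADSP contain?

2

F, W, and Y each carry an aromatic ring on the side chain.
Matching residues: Y5, F13.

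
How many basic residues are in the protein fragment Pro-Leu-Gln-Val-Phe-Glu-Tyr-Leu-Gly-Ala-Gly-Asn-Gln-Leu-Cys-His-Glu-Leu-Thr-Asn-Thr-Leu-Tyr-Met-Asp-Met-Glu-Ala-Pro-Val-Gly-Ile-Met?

1

K, R, and H are the three residues with basic side chains (ε-amine, guanidinium, and imidazole respectively).
Matching residues: His16.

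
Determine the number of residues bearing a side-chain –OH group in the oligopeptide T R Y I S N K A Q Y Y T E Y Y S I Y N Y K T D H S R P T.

S, T, and Y are the three residues with a side-chain hydroxyl.
Matching residues: T1, Y3, S5, Y10, Y11, T12, Y14, Y15, S16, Y18, Y20, T22, S25, T28.

14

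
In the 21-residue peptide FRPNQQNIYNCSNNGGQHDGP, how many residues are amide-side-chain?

8

Asparagine (N) and glutamine (Q) have uncharged amide side chains.
Matching residues: N4, Q5, Q6, N7, N10, N13, N14, Q17.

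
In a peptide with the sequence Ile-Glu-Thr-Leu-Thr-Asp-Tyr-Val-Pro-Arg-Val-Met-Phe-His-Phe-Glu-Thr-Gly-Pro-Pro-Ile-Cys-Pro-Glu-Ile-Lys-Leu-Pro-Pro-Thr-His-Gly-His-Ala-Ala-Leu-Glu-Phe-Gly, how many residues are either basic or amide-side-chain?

5

Basic: H, K, R. Amide-side-chain: N, Q.
Basic residues here: Arg10, His14, Lys26, His31, His33 (5).
Amide-side-chain residues here: none (0).
The two groups share no amino acid, so total = 5 + 0 = 5.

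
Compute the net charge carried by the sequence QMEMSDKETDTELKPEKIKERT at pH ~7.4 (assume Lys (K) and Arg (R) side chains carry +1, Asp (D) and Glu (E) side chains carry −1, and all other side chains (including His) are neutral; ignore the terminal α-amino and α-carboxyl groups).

Positive (K, R): K7, K14, K17, K19, R21 → +5.
Negative (D, E): E3, D6, E8, D10, E12, E16, E20 → −7.
Net charge = (+5) + (−7) = −2.

-2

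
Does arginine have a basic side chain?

Yes

Lysine (K), arginine (R), and histidine (H) have basic, nitrogen-containing side chains.
Arginine is in this group.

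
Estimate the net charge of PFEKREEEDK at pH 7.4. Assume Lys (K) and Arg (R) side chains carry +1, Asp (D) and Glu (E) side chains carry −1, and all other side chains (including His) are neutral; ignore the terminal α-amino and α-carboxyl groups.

Positive (K, R): K4, R5, K10 → +3.
Negative (D, E): E3, E6, E7, E8, D9 → −5.
Net charge = (+3) + (−5) = −2.

-2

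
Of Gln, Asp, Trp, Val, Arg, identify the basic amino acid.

Arg

K, R, and H are the three residues with basic side chains (ε-amine, guanidinium, and imidazole respectively).
Of the listed options, only Arg belongs to this group.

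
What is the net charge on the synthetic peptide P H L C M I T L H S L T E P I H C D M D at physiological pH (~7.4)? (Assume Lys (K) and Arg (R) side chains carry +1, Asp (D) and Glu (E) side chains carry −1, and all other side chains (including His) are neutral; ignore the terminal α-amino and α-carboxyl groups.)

-3

Positive (K, R): none → +0.
Negative (D, E): E13, D18, D20 → −3.
Net charge = (+0) + (−3) = −3.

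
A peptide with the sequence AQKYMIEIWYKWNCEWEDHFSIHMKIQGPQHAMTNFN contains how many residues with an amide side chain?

Asparagine (N) and glutamine (Q) have uncharged amide side chains.
Matching residues: Q2, N13, Q27, Q30, N35, N37.

6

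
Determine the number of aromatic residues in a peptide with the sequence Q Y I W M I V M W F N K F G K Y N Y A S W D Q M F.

9

The aromatic amino acids are Phe (F, benzyl), Trp (W, indole), and Tyr (Y, phenol).
Matching residues: Y2, W4, W9, F10, F13, Y16, Y18, W21, F25.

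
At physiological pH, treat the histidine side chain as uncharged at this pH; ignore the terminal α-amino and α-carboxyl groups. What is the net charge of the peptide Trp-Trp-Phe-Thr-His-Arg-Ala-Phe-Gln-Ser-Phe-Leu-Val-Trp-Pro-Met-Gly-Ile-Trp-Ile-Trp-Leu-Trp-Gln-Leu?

At pH ~7.4 the Lys and Arg side chains are protonated (+1), the Asp and Glu side chains are deprotonated (−1), and with His taken as neutral all other side chains carry no charge.
Positive (K, R): Arg6 → +1.
Negative (D, E): none → −0.
Net charge = (+1) + (−0) = +1.

+1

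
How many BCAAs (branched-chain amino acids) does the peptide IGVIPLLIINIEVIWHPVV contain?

Valine (V), leucine (L), and isoleucine (I) are the branched-chain amino acids.
Matching residues: I1, V3, I4, L6, L7, I8, I9, I11, V13, I14, V18, V19.

12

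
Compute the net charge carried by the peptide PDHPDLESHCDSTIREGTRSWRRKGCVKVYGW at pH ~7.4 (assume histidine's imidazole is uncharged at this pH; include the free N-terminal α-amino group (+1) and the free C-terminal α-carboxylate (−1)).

Near pH 7.4, K and R contribute +1 each, D and E contribute −1 each, and every other side chain (His included, as stated) is uncharged.
Positive (K, R): R15, R19, R22, R23, K24, K28 → +6.
Negative (D, E): D2, D5, E7, D11, E16 → −5.
The N-terminus (+1) and C-terminus (−1) cancel.
Net charge = (+6) + (−5) = +1.

+1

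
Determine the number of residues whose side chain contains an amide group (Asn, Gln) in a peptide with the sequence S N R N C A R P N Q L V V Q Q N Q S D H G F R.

8

Matching residues: N2, N4, N9, Q10, Q14, Q15, N16, Q17.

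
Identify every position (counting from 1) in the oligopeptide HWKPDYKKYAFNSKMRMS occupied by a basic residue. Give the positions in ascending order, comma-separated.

Lysine (K), arginine (R), and histidine (H) have basic, nitrogen-containing side chains.
Matching residues: H1, K3, K7, K8, K14, R16.

1, 3, 7, 8, 14, 16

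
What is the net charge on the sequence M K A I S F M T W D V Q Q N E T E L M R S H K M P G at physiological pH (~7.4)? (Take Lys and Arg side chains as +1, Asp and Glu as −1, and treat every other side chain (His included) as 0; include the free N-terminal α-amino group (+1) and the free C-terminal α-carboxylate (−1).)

Positive (K, R): K2, R20, K23 → +3.
Negative (D, E): D10, E15, E17 → −3.
The N-terminus (+1) and C-terminus (−1) cancel.
Net charge = (+3) + (−3) = 0.

0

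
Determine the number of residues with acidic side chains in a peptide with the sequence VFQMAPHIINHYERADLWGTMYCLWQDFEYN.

Only D (aspartate) and E (glutamate) carry a side-chain carboxylic acid.
Matching residues: E13, D16, D27, E29.

4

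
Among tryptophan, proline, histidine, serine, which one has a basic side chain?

histidine

Lysine (K), arginine (R), and histidine (H) have basic, nitrogen-containing side chains.
Of the listed options, only histidine belongs to this group.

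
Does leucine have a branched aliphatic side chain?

Valine (V), leucine (L), and isoleucine (I) are the branched-chain amino acids.
Leucine is in this group.

Yes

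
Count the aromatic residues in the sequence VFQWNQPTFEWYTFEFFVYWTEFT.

Phenylalanine (F), tryptophan (W), and tyrosine (Y) have aromatic ring side chains.
Matching residues: F2, W4, F9, W11, Y12, F14, F16, F17, Y19, W20, F23.

11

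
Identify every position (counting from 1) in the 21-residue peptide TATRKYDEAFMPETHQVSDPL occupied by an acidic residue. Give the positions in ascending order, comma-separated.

7, 8, 13, 19

Aspartate (D) and glutamate (E) have carboxylic-acid side chains and are the acidic amino acids.
Matching residues: D7, E8, E13, D19.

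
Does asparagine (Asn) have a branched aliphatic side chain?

No

The BCAAs are Val, Leu, and Ile — aliphatic side chains with a branch point.
Asparagine is not in this group.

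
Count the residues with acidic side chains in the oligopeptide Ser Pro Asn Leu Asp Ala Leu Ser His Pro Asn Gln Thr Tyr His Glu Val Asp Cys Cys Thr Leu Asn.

Only D (aspartate) and E (glutamate) carry a side-chain carboxylic acid.
Matching residues: Asp5, Glu16, Asp18.

3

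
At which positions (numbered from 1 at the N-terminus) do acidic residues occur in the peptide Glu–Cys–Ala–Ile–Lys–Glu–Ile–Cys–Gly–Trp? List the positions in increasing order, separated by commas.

Aspartate (D) and glutamate (E) have carboxylic-acid side chains and are the acidic amino acids.
Matching residues: Glu1, Glu6.

1, 6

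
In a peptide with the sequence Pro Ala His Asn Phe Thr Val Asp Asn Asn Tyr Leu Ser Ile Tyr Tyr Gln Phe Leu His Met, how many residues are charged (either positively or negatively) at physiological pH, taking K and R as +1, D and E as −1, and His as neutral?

1

Charged side chains at pH ~7.4: K, R (positive); D, E (negative).
Matching residues: Asp8.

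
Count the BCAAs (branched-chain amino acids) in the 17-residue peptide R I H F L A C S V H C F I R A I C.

5

The BCAAs are Val, Leu, and Ile — aliphatic side chains with a branch point.
Matching residues: I2, L5, V9, I13, I16.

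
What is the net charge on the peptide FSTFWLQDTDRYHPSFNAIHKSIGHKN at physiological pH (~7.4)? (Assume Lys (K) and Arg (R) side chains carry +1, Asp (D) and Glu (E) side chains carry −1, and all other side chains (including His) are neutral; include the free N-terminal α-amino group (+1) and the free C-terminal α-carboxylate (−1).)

Positive (K, R): R11, K21, K26 → +3.
Negative (D, E): D8, D10 → −2.
The N-terminus (+1) and C-terminus (−1) cancel.
Net charge = (+3) + (−2) = +1.

+1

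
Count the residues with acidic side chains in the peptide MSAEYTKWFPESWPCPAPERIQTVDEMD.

Only D (aspartate) and E (glutamate) carry a side-chain carboxylic acid.
Matching residues: E4, E11, E19, D25, E26, D28.

6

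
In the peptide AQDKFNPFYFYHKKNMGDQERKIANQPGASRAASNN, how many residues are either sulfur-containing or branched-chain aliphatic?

Sulfur-containing: C, M. Branched-chain aliphatic: I, L, V.
Sulfur-containing residues here: M16 (1).
Branched-chain aliphatic residues here: I23 (1).
The two groups share no amino acid, so total = 1 + 1 = 2.

2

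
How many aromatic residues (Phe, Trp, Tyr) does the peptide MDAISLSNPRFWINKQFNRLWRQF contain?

Matching residues: F11, W12, F17, W21, F24.

5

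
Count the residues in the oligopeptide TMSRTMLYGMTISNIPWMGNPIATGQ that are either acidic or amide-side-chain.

Acidic: D, E. Amide-side-chain: N, Q.
Acidic residues here: none (0).
Amide-side-chain residues here: N14, N20, Q26 (3).
The two groups share no amino acid, so total = 0 + 3 = 3.

3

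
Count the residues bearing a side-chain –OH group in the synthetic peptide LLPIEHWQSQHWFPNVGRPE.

S, T, and Y are the three residues with a side-chain hydroxyl.
Matching residues: S9.

1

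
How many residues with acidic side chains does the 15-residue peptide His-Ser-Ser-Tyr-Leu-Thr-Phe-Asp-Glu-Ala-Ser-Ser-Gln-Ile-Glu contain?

Only D (aspartate) and E (glutamate) carry a side-chain carboxylic acid.
Matching residues: Asp8, Glu9, Glu15.

3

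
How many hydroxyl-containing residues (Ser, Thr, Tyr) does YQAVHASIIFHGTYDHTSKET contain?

Matching residues: Y1, S7, T13, Y14, T17, S18, T21.

7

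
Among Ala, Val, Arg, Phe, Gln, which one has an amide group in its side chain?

Only N (asparagine) and Q (glutamine) carry a side-chain carboxamide.
Of the listed options, only Gln belongs to this group.

Gln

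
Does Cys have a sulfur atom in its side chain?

Cysteine (C, thiol) and methionine (M, thioether) are the two sulfur-containing amino acids.
Cysteine is in this group.

Yes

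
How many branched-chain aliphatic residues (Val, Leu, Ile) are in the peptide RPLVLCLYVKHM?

Matching residues: L3, V4, L5, L7, V9.

5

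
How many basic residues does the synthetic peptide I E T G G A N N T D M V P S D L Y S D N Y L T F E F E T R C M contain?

1

The basic amino acids are Lys (K), Arg (R), and His (H).
Matching residues: R29.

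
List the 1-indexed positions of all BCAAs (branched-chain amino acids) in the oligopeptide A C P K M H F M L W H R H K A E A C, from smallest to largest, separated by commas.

V, L, and I make up the branched-chain aliphatic group.
Matching residues: L9.

9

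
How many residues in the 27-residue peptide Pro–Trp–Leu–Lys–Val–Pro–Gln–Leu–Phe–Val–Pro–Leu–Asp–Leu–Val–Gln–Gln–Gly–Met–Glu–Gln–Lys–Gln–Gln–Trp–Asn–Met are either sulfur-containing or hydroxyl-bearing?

2

Sulfur-containing: C, M. Hydroxyl-bearing: S, T, Y.
Sulfur-containing residues here: Met19, Met27 (2).
Hydroxyl-bearing residues here: none (0).
The two groups share no amino acid, so total = 2 + 0 = 2.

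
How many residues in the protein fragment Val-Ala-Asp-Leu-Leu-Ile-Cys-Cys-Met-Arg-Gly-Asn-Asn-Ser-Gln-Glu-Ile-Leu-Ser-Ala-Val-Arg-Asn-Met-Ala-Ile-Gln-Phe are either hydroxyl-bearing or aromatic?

3

Hydroxyl-bearing: S, T, Y. Aromatic: F, W, Y.
Hydroxyl-bearing residues here: Ser14, Ser19 (2).
Aromatic residues here: Phe28 (1).
(Y belongs to both groups, but none appear in this sequence.) Total = 2 + 1 = 3.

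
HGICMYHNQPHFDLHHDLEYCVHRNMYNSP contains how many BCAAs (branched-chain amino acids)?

Valine (V), leucine (L), and isoleucine (I) are the branched-chain amino acids.
Matching residues: I3, L14, L18, V22.

4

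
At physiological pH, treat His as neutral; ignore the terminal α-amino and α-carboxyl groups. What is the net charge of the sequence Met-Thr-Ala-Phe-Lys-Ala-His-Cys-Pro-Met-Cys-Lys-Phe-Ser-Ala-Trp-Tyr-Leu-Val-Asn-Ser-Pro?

Near pH 7.4, K and R contribute +1 each, D and E contribute −1 each, and every other side chain (His included, as stated) is uncharged.
Positive (K, R): Lys5, Lys12 → +2.
Negative (D, E): none → −0.
Net charge = (+2) + (−0) = +2.

+2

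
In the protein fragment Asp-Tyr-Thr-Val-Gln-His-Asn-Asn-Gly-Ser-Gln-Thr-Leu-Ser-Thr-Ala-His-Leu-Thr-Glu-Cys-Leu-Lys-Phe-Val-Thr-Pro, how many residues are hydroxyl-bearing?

The –OH-bearing residues are Ser, Thr (aliphatic alcohols), and Tyr (phenol).
Matching residues: Tyr2, Thr3, Ser10, Thr12, Ser14, Thr15, Thr19, Thr26.

8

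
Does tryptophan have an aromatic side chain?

Phenylalanine (F), tryptophan (W), and tyrosine (Y) have aromatic ring side chains.
Tryptophan is in this group.

Yes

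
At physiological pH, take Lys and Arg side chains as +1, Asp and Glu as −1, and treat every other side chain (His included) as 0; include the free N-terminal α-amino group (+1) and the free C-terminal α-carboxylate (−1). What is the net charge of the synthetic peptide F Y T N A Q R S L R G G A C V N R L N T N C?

+3

Positive (K, R): R7, R10, R17 → +3.
Negative (D, E): none → −0.
The N-terminus (+1) and C-terminus (−1) cancel.
Net charge = (+3) + (−0) = +3.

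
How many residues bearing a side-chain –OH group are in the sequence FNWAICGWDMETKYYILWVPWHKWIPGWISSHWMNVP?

The –OH-bearing residues are Ser, Thr (aliphatic alcohols), and Tyr (phenol).
Matching residues: T12, Y14, Y15, S30, S31.

5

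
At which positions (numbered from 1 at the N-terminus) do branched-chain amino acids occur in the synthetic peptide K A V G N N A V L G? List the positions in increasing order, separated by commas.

Valine (V), leucine (L), and isoleucine (I) are the branched-chain amino acids.
Matching residues: V3, V8, L9.

3, 8, 9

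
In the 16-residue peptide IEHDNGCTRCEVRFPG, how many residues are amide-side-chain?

1

The amide-side-chain residues are Asn (N) and Gln (Q).
Matching residues: N5.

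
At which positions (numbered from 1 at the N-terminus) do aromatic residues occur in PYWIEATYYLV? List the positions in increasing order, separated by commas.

2, 3, 8, 9

F, W, and Y each carry an aromatic ring on the side chain.
Matching residues: Y2, W3, Y8, Y9.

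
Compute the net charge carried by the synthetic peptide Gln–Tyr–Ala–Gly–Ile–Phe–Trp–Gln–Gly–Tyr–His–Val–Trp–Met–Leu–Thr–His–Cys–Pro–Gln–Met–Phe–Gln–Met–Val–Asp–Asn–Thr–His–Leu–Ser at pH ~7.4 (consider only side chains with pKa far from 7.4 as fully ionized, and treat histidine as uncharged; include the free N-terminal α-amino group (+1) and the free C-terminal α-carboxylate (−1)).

Near pH 7.4, K and R contribute +1 each, D and E contribute −1 each, and every other side chain (His included, as stated) is uncharged.
Positive (K, R): none → +0.
Negative (D, E): Asp26 → −1.
The N-terminus (+1) and C-terminus (−1) cancel.
Net charge = (+0) + (−1) = −1.

-1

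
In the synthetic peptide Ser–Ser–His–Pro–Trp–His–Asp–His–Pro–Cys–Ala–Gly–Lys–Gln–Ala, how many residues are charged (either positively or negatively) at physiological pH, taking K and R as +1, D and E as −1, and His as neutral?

2

Charged side chains at pH ~7.4: K, R (positive); D, E (negative).
Matching residues: Asp7, Lys13.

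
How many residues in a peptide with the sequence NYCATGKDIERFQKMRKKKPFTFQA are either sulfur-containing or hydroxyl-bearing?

Sulfur-containing: C, M. Hydroxyl-bearing: S, T, Y.
Sulfur-containing residues here: C3, M15 (2).
Hydroxyl-bearing residues here: Y2, T5, T22 (3).
The two groups share no amino acid, so total = 2 + 3 = 5.

5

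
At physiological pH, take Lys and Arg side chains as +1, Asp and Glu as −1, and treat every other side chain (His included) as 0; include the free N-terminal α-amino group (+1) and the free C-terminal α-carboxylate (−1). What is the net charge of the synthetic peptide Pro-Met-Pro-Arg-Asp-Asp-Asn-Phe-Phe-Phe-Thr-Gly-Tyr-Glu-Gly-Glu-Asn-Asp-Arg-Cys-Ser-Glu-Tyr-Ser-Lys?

Positive (K, R): Arg4, Arg19, Lys25 → +3.
Negative (D, E): Asp5, Asp6, Glu14, Glu16, Asp18, Glu22 → −6.
The N-terminus (+1) and C-terminus (−1) cancel.
Net charge = (+3) + (−6) = −3.

-3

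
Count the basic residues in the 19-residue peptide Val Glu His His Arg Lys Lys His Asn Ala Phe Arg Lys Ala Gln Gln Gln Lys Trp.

K, R, and H are the three residues with basic side chains (ε-amine, guanidinium, and imidazole respectively).
Matching residues: His3, His4, Arg5, Lys6, Lys7, His8, Arg12, Lys13, Lys18.

9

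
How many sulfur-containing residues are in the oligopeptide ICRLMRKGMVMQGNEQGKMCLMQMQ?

8

Only Cys (C) and Met (M) have a sulfur atom in the side chain.
Matching residues: C2, M5, M9, M11, M19, C20, M22, M24.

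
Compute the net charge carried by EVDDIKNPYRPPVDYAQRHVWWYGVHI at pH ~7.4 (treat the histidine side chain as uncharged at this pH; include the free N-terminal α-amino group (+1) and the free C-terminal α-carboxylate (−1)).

-1

Near pH 7.4, K and R contribute +1 each, D and E contribute −1 each, and every other side chain (His included, as stated) is uncharged.
Positive (K, R): K6, R10, R18 → +3.
Negative (D, E): E1, D3, D4, D14 → −4.
The N-terminus (+1) and C-terminus (−1) cancel.
Net charge = (+3) + (−4) = −1.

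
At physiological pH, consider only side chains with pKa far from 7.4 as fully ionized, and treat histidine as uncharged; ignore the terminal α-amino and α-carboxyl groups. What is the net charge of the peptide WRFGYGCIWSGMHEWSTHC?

The side chains ionized at physiological pH are Lys/Arg (+1) and Asp/Glu (−1); with His treated as neutral, nothing else contributes.
Positive (K, R): R2 → +1.
Negative (D, E): E14 → −1.
Net charge = (+1) + (−1) = 0.

0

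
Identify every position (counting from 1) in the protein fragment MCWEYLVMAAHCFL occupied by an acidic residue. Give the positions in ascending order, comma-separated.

4

Aspartate (D) and glutamate (E) have carboxylic-acid side chains and are the acidic amino acids.
Matching residues: E4.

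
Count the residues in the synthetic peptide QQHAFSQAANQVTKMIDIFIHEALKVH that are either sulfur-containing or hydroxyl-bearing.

3

Sulfur-containing: C, M. Hydroxyl-bearing: S, T, Y.
Sulfur-containing residues here: M15 (1).
Hydroxyl-bearing residues here: S6, T13 (2).
The two groups share no amino acid, so total = 1 + 2 = 3.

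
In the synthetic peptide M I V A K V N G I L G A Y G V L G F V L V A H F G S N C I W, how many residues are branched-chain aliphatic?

The BCAAs are Val, Leu, and Ile — aliphatic side chains with a branch point.
Matching residues: I2, V3, V6, I9, L10, V15, L16, V19, L20, V21, I29.

11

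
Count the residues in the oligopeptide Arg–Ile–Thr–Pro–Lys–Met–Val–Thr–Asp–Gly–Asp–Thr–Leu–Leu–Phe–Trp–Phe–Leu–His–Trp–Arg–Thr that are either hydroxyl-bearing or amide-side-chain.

4

Hydroxyl-bearing: S, T, Y. Amide-side-chain: N, Q.
Hydroxyl-bearing residues here: Thr3, Thr8, Thr12, Thr22 (4).
Amide-side-chain residues here: none (0).
The two groups share no amino acid, so total = 4 + 0 = 4.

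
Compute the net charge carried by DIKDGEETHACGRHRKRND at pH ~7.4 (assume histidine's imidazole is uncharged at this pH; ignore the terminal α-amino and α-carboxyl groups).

The side chains ionized at physiological pH are Lys/Arg (+1) and Asp/Glu (−1); with His treated as neutral, nothing else contributes.
Positive (K, R): K3, R13, R15, K16, R17 → +5.
Negative (D, E): D1, D4, E6, E7, D19 → −5.
Net charge = (+5) + (−5) = 0.

0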